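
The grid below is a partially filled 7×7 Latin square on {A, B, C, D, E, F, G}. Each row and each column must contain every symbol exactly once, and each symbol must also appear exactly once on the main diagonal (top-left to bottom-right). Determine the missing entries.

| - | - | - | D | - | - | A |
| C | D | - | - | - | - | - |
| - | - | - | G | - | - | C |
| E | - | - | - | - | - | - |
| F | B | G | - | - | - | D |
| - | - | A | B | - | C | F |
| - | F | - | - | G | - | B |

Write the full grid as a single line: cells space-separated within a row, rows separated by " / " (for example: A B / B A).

G E F D C B A / C D B A F G E / B A E G D F C / E C D F B A G / F B G C A E D / D G A B E C F / A F C E G D B

(r1,c1): row 1 has {A,D}; column 1 has {C,E,F}; the diagonal has {B,C,D}, so it must be G.
(r4,c7): row 4 has {E}; column 7 has {A,B,C,D,F}, so it must be G.
(r6,c1): row 6 has {A,B,C,F}; column 1 has {C,E,F,G}, so it must be D.
(r6,c5): row 6 has {A,B,C,D,F}; column 5 has {G}, so it must be E.
(r7,c1): row 7 has {B,F,G}; column 1 has {C,D,E,F,G}, so it must be A.
(r2,c7): row 2 has {C,D}; column 7 has {A,B,C,D,F,G}, so it must be E.
(r3,c1): row 3 has {C,G}; column 1 has {A,C,D,E,F,G}, so it must be B.
(r5,c5): row 5 has {B,D,F,G}; column 5 has {E,G}; the diagonal has {B,C,D,G}, so it must be A.
(r5,c6): row 5 has {A,B,D,F,G}; column 6 has {C}, so it must be E.
(r6,c2): row 6 has {A,B,C,D,E,F}; column 2 has {B,D,F}, so it must be G.
(r7,c6): row 7 has {A,B,F,G}; column 6 has {C,E}, so it must be D.
(r4,c4): row 4 has {E,G}; column 4 has {B,D,G}; the diagonal has {A,B,C,D,G}, so it must be F.
(r5,c4): row 5 has {A,B,D,E,F,G}; column 4 has {B,D,F,G}, so it must be C.
(r7,c4): row 7 has {A,B,D,F,G}; column 4 has {B,C,D,F,G}, so it must be E.
(r2,c4): row 2 has {C,D,E}; column 4 has {B,C,D,E,F,G}, so it must be A.
(r3,c3): row 3 has {B,C,G}; column 3 has {A,G}; the diagonal has {A,B,C,D,F,G}, so it must be E.
(r7,c3): row 7 has {A,B,D,E,F,G}; column 3 has {A,E,G}, so it must be C.
(r3,c2): row 3 has {B,C,E,G}; column 2 has {B,D,F,G}, so it must be A.
(r3,c6): row 3 has {A,B,C,E,G}; column 6 has {C,D,E}, so it must be F.
(r4,c2): row 4 has {E,F,G}; column 2 has {A,B,D,F,G}, so it must be C.
(r1,c2): row 1 has {A,D,G}; column 2 has {A,B,C,D,F,G}, so it must be E.
(r1,c6): row 1 has {A,D,E,G}; column 6 has {C,D,E,F}, so it must be B.
(r2,c6): row 2 has {A,C,D,E}; column 6 has {B,C,D,E,F}, so it must be G.
(r3,c5): row 3 has {A,B,C,E,F,G}; column 5 has {A,E,G}, so it must be D.
(r4,c5): row 4 has {C,E,F,G}; column 5 has {A,D,E,G}, so it must be B.
(r4,c6): row 4 has {B,C,E,F,G}; column 6 has {B,C,D,E,F,G}, so it must be A.
(r1,c3): row 1 has {A,B,D,E,G}; column 3 has {A,C,E,G}, so it must be F.
(r1,c5): row 1 has {A,B,D,E,F,G}; column 5 has {A,B,D,E,G}, so it must be C.
(r2,c3): row 2 has {A,C,D,E,G}; column 3 has {A,C,E,F,G}, so it must be B.
(r2,c5): row 2 has {A,B,C,D,E,G}; column 5 has {A,B,C,D,E,G}, so it must be F.
(r4,c3): row 4 has {A,B,C,E,F,G}; column 3 has {A,B,C,E,F,G}, so it must be D.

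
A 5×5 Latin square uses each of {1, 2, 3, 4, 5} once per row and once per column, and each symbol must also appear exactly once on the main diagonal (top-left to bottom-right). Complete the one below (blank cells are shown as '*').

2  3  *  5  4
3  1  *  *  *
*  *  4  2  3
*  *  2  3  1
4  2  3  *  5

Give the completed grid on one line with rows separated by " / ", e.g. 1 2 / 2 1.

2 3 1 5 4 / 3 1 5 4 2 / 1 5 4 2 3 / 5 4 2 3 1 / 4 2 3 1 5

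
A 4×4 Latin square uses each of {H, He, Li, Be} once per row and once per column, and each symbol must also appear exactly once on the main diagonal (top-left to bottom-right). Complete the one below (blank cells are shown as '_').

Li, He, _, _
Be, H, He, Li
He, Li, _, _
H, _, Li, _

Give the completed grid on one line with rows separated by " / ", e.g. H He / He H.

(r3,c3) = Be
(r3,c4) = H
(r4,c2) = Be
(r4,c4) = He
(r1,c3) = H
(r1,c4) = Be

Li He H Be / Be H He Li / He Li Be H / H Be Li He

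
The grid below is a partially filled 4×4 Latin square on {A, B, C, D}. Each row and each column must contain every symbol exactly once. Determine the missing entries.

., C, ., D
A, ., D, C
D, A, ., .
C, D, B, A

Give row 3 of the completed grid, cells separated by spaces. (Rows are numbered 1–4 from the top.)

(r1,c1): row 1 has {C,D}; column 1 has {A,C,D}, so it must be B.
(r1,c3): row 1 has {B,C,D}; column 3 has {B,D}, so it must be A.
(r2,c2): row 2 has {A,C,D}; column 2 has {A,C,D}, so it must be B.
(r3,c3): row 3 has {A,D}; column 3 has {A,B,D}, so it must be C.
(r3,c4): row 3 has {A,C,D}; column 4 has {A,C,D}, so it must be B.

D A C B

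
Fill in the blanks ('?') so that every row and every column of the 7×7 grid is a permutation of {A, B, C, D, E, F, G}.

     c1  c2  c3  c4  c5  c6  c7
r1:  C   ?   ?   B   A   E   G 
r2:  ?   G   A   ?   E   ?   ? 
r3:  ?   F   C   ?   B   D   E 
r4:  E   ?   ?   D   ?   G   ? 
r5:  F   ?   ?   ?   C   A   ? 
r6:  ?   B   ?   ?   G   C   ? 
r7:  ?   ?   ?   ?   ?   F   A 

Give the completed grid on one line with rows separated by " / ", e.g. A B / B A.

C D F B A E G / D G A C E B F / G F C A B D E / E A B D F G C / F E D G C A B / A B E F G C D / B C G E D F A

Cell (r1,c2): row 1 has {A,B,C,E,G}; column 2 has {B,F,G} → D.
Cell (r1,c3): row 1 has {A,B,C,D,E,G}; column 3 has {A,C} → F.
Cell (r2,c6): row 2 has {A,E,G}; column 6 has {A,C,D,E,F,G} → B.
Cell (r4,c3): row 4 has {D,E,G}; column 3 has {A,C,F} → B.
Cell (r4,c5): row 4 has {B,D,E,G}; column 5 has {A,B,C,E,G} → F.
Cell (r4,c7): row 4 has {B,D,E,F,G}; column 7 has {A,E,G} → C.
Cell (r5,c2): row 5 has {A,C,F}; column 2 has {B,D,F,G} → E.
Cell (r5,c4): row 5 has {A,C,E,F}; column 4 has {B,D} → G.
Cell (r7,c2): row 7 has {A,F}; column 2 has {B,D,E,F,G} → C.
Cell (r7,c4): row 7 has {A,C,F}; column 4 has {B,D,G} → E.
Cell (r7,c5): row 7 has {A,C,E,F}; column 5 has {A,B,C,E,F,G} → D.
Cell (r2,c1): row 2 has {A,B,E,G}; column 1 has {C,E,F} → D.
Cell (r2,c7): row 2 has {A,B,D,E,G}; column 7 has {A,C,E,G} → F.
Cell (r3,c4): row 3 has {B,C,D,E,F}; column 4 has {B,D,E,G} → A.
Cell (r4,c2): row 4 has {B,C,D,E,F,G}; column 2 has {B,C,D,E,F,G} → A.
Cell (r5,c3): row 5 has {A,C,E,F,G}; column 3 has {A,B,C,F} → D.
Cell (r5,c7): row 5 has {A,C,D,E,F,G}; column 7 has {A,C,E,F,G} → B.
Cell (r6,c1): row 6 has {B,C,G}; column 1 has {C,D,E,F} → A.
Cell (r6,c3): row 6 has {A,B,C,G}; column 3 has {A,B,C,D,F} → E.
Cell (r6,c4): row 6 has {A,B,C,E,G}; column 4 has {A,B,D,E,G} → F.
Cell (r6,c7): row 6 has {A,B,C,E,F,G}; column 7 has {A,B,C,E,F,G} → D.
Cell (r7,c3): row 7 has {A,C,D,E,F}; column 3 has {A,B,C,D,E,F} → G.
Cell (r2,c4): row 2 has {A,B,D,E,F,G}; column 4 has {A,B,D,E,F,G} → C.
Cell (r3,c1): row 3 has {A,B,C,D,E,F}; column 1 has {A,C,D,E,F} → G.
Cell (r7,c1): row 7 has {A,C,D,E,F,G}; column 1 has {A,C,D,E,F,G} → B.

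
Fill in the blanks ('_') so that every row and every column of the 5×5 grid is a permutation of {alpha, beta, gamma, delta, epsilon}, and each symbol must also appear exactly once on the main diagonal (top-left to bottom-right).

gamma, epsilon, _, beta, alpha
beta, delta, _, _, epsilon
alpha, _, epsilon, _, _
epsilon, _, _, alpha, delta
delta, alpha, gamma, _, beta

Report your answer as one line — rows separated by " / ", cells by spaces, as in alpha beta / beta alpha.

(r1,c3) = delta
(r2,c3) = alpha
(r2,c4) = gamma
(r3,c4) = delta
(r3,c5) = gamma
(r4,c3) = beta
(r5,c4) = epsilon
(r3,c2) = beta
(r4,c2) = gamma

gamma epsilon delta beta alpha / beta delta alpha gamma epsilon / alpha beta epsilon delta gamma / epsilon gamma beta alpha delta / delta alpha gamma epsilon beta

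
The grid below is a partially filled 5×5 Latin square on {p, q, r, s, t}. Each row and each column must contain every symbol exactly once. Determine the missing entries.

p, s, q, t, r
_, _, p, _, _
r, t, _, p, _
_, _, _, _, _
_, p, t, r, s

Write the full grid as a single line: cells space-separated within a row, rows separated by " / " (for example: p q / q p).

p s q t r / s r p q t / r t s p q / t q r s p / q p t r s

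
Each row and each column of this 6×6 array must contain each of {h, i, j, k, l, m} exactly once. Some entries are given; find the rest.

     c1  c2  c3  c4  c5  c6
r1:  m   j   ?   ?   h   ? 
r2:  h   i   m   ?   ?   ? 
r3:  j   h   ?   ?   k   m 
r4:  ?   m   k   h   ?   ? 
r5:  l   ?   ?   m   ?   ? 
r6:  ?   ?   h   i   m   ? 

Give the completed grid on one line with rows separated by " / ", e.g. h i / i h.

Cell (r3,c4): row 3 has {h,j,k,m}; column 4 has {h,i,m} → l.
Cell (r4,c1): row 4 has {h,k,m}; column 1 has {h,j,l,m} → i.
Cell (r5,c2): row 5 has {l,m}; column 2 has {h,i,j,m} → k.
Cell (r6,c1): row 6 has {h,i,m}; column 1 has {h,i,j,l,m} → k.
Cell (r6,c2): row 6 has {h,i,k,m}; column 2 has {h,i,j,k,m} → l.
Cell (r6,c6): row 6 has {h,i,k,l,m}; column 6 has {m} → j.
Cell (r1,c4): row 1 has {h,j,m}; column 4 has {h,i,l,m} → k.
Cell (r2,c4): row 2 has {h,i,m}; column 4 has {h,i,k,l,m} → j.
Cell (r2,c5): row 2 has {h,i,j,m}; column 5 has {h,k,m} → l.
Cell (r2,c6): row 2 has {h,i,j,l,m}; column 6 has {j,m} → k.
Cell (r3,c3): row 3 has {h,j,k,l,m}; column 3 has {h,k,m} → i.
Cell (r4,c5): row 4 has {h,i,k,m}; column 5 has {h,k,l,m} → j.
Cell (r4,c6): row 4 has {h,i,j,k,m}; column 6 has {j,k,m} → l.
Cell (r5,c3): row 5 has {k,l,m}; column 3 has {h,i,k,m} → j.
Cell (r5,c5): row 5 has {j,k,l,m}; column 5 has {h,j,k,l,m} → i.
Cell (r5,c6): row 5 has {i,j,k,l,m}; column 6 has {j,k,l,m} → h.
Cell (r1,c3): row 1 has {h,j,k,m}; column 3 has {h,i,j,k,m} → l.
Cell (r1,c6): row 1 has {h,j,k,l,m}; column 6 has {h,j,k,l,m} → i.

m j l k h i / h i m j l k / j h i l k m / i m k h j l / l k j m i h / k l h i m j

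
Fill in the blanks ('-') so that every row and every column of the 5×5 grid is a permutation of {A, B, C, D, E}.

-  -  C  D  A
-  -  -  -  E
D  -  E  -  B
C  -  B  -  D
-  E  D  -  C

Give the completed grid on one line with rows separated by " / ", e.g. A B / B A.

E B C D A / B D A C E / D C E A B / C A B E D / A E D B C

(r1,c2): row 1 has {A,C,D}; column 2 has {E}, so it must be B.
(r2,c3): row 2 has {E}; column 3 has {B,C,D,E}, so it must be A.
(r4,c2): row 4 has {B,C,D}; column 2 has {B,E}, so it must be A.
(r4,c4): row 4 has {A,B,C,D}; column 4 has {D}, so it must be E.
(r1,c1): row 1 has {A,B,C,D}; column 1 has {C,D}, so it must be E.
(r2,c1): row 2 has {A,E}; column 1 has {C,D,E}, so it must be B.
(r2,c4): row 2 has {A,B,E}; column 4 has {D,E}, so it must be C.
(r3,c2): row 3 has {B,D,E}; column 2 has {A,B,E}, so it must be C.
(r3,c4): row 3 has {B,C,D,E}; column 4 has {C,D,E}, so it must be A.
(r5,c1): row 5 has {C,D,E}; column 1 has {B,C,D,E}, so it must be A.
(r5,c4): row 5 has {A,C,D,E}; column 4 has {A,C,D,E}, so it must be B.
(r2,c2): row 2 has {A,B,C,E}; column 2 has {A,B,C,E}, so it must be D.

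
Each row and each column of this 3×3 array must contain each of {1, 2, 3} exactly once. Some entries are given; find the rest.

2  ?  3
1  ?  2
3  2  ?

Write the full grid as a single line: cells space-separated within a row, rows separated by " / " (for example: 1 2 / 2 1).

2 1 3 / 1 3 2 / 3 2 1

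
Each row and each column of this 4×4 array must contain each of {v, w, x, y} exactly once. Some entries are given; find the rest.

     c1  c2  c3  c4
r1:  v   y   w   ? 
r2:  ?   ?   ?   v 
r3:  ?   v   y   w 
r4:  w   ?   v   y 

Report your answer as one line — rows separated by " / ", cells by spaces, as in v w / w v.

v y w x / y w x v / x v y w / w x v y

(r1,c4) = x
(r2,c3) = x
(r3,c1) = x
(r4,c2) = x
(r2,c1) = y
(r2,c2) = w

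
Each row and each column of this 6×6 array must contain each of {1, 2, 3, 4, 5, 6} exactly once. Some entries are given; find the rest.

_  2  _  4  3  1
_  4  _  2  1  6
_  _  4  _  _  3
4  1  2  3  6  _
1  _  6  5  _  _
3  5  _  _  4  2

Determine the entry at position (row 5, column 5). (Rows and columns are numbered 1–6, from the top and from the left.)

2

row 1 has {1,2,3,4}; column 3 has {2,4,6} — only 5 is left for (r1,c3).
row 2 has {1,2,4,6}; column 1 has {1,3,4} — only 5 is left for (r2,c1).
row 2 has {1,2,4,5,6}; column 3 has {2,4,5,6} — only 3 is left for (r2,c3).
row 3 has {3,4}; column 2 has {1,2,4,5} — only 6 is left for (r3,c2).
row 3 has {3,4,6}; column 4 has {2,3,4,5} — only 1 is left for (r3,c4).
row 4 has {1,2,3,4,6}; column 6 has {1,2,3,6} — only 5 is left for (r4,c6).
row 5 has {1,5,6}; column 2 has {1,2,4,5,6} — only 3 is left for (r5,c2).
row 5 has {1,3,5,6}; column 5 has {1,3,4,6} — only 2 is left for (r5,c5).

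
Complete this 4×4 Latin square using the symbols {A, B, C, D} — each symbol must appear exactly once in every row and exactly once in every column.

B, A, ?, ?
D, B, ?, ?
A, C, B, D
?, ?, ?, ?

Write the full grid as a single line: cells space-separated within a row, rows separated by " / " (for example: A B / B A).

At row 1, column 4: row 1 has {A,B}; column 4 has {D}; that leaves C.
At row 2, column 4: row 2 has {B,D}; column 4 has {C,D}; that leaves A.
At row 4, column 1: row 4 is empty so far; column 1 has {A,B,D}; that leaves C.
At row 4, column 2: row 4 has {C}; column 2 has {A,B,C}; that leaves D.
At row 4, column 3: row 4 has {C,D}; column 3 has {B}; that leaves A.
At row 4, column 4: row 4 has {A,C,D}; column 4 has {A,C,D}; that leaves B.
At row 1, column 3: row 1 has {A,B,C}; column 3 has {A,B}; that leaves D.
At row 2, column 3: row 2 has {A,B,D}; column 3 has {A,B,D}; that leaves C.

B A D C / D B C A / A C B D / C D A B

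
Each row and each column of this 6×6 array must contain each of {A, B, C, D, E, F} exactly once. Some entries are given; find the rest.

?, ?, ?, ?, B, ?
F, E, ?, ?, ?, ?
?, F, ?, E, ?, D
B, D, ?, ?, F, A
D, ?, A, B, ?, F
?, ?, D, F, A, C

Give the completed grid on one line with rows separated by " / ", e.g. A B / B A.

C A F D B E / F E C A D B / A F B E C D / B D E C F A / D C A B E F / E B D F A C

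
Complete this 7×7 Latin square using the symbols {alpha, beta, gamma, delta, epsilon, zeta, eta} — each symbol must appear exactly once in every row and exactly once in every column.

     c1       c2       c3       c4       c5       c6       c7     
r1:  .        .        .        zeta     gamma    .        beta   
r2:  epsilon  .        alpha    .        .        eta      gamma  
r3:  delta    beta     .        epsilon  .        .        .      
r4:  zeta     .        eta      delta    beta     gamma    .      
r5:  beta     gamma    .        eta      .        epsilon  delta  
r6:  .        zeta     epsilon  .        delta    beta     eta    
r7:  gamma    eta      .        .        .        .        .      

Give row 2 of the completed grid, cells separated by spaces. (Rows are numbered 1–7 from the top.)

epsilon delta alpha beta zeta eta gamma

At row 1, column 3: row 1 has {beta,gamma,zeta}; column 3 has {alpha,epsilon,eta}; that leaves delta.
At row 1, column 6: row 1 has {beta,gamma,delta,zeta}; column 6 has {beta,gamma,epsilon,eta}; that leaves alpha.
At row 2, column 2: row 2 has {alpha,gamma,epsilon,eta}; column 2 has {beta,gamma,zeta,eta}; that leaves delta.
At row 2, column 4: row 2 has {alpha,gamma,delta,epsilon,eta}; column 4 has {delta,epsilon,zeta,eta}; that leaves beta.
At row 2, column 5: row 2 has {alpha,beta,gamma,delta,epsilon,eta}; column 5 has {beta,gamma,delta}; that leaves zeta.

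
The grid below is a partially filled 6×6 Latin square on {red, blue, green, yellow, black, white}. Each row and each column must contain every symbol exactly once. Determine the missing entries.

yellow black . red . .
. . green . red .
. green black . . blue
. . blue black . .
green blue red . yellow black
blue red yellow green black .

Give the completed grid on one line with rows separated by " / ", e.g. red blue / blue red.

(r1,c3): row 1 has {red,yellow,black}; column 3 has {red,blue,green,yellow,black}, so it must be white.
(r1,c6): row 1 has {red,yellow,black,white}; column 6 has {blue,black}, so it must be green.
(r3,c5): row 3 has {blue,green,black}; column 5 has {red,yellow,black}, so it must be white.
(r4,c5): row 4 has {blue,black}; column 5 has {red,yellow,black,white}, so it must be green.
(r5,c4): row 5 has {red,blue,green,yellow,black}; column 4 has {red,green,black}, so it must be white.
(r6,c6): row 6 has {red,blue,green,yellow,black}; column 6 has {blue,green,black}, so it must be white.
(r1,c5): row 1 has {red,green,yellow,black,white}; column 5 has {red,green,yellow,black,white}, so it must be blue.
(r2,c6): row 2 has {red,green}; column 6 has {blue,green,black,white}, so it must be yellow.
(r3,c1): row 3 has {blue,green,black,white}; column 1 has {blue,green,yellow}, so it must be red.
(r3,c4): row 3 has {red,blue,green,black,white}; column 4 has {red,green,black,white}, so it must be yellow.
(r4,c1): row 4 has {blue,green,black}; column 1 has {red,blue,green,yellow}, so it must be white.
(r4,c2): row 4 has {blue,green,black,white}; column 2 has {red,blue,green,black}, so it must be yellow.
(r4,c6): row 4 has {blue,green,yellow,black,white}; column 6 has {blue,green,yellow,black,white}, so it must be red.
(r2,c1): row 2 has {red,green,yellow}; column 1 has {red,blue,green,yellow,white}, so it must be black.
(r2,c2): row 2 has {red,green,yellow,black}; column 2 has {red,blue,green,yellow,black}, so it must be white.
(r2,c4): row 2 has {red,green,yellow,black,white}; column 4 has {red,green,yellow,black,white}, so it must be blue.

yellow black white red blue green / black white green blue red yellow / red green black yellow white blue / white yellow blue black green red / green blue red white yellow black / blue red yellow green black white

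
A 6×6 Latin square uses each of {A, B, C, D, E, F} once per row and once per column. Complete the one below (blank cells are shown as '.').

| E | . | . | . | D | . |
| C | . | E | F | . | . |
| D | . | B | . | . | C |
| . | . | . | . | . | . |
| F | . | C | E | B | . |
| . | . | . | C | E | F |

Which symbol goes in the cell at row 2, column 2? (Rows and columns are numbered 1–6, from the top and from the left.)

At row 2, column 5: row 2 has {C,E,F}; column 5 has {B,D,E}; that leaves A.
At row 3, column 4: row 3 has {B,C,D}; column 4 has {C,E,F}; that leaves A.
At row 3, column 5: row 3 has {A,B,C,D}; column 5 has {A,B,D,E}; that leaves F.
At row 4, column 5: row 4 is empty so far; column 5 has {A,B,D,E,F}; that leaves C.
At row 1, column 4: row 1 has {D,E}; column 4 has {A,C,E,F}; that leaves B.
At row 1, column 6: row 1 has {B,D,E}; column 6 has {C,F}; that leaves A.
At row 3, column 2: row 3 has {A,B,C,D,F}; column 2 is empty so far; that leaves E.
At row 4, column 4: row 4 has {C}; column 4 has {A,B,C,E,F}; that leaves D.
At row 5, column 6: row 5 has {B,C,E,F}; column 6 has {A,C,F}; that leaves D.
At row 1, column 3: row 1 has {A,B,D,E}; column 3 has {B,C,E}; that leaves F.
At row 2, column 6: row 2 has {A,C,E,F}; column 6 has {A,C,D,F}; that leaves B.
At row 4, column 3: row 4 has {C,D}; column 3 has {B,C,E,F}; that leaves A.
At row 4, column 6: row 4 has {A,C,D}; column 6 has {A,B,C,D,F}; that leaves E.
At row 5, column 2: row 5 has {B,C,D,E,F}; column 2 has {E}; that leaves A.
At row 6, column 3: row 6 has {C,E,F}; column 3 has {A,B,C,E,F}; that leaves D.
At row 1, column 2: row 1 has {A,B,D,E,F}; column 2 has {A,E}; that leaves C.
At row 2, column 2: row 2 has {A,B,C,E,F}; column 2 has {A,C,E}; that leaves D.

D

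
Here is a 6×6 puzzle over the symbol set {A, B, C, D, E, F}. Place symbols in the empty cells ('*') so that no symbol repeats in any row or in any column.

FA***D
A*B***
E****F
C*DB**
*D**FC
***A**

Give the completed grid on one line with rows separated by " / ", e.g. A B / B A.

F A E C B D / A C B F D E / E B C D A F / C F D B E A / B D A E F C / D E F A C B

row 2 has {A,B}; column 6 has {C,D,F} — only E is left for (r2,c6).
row 4 has {B,C,D}; column 6 has {C,D,E,F} — only A is left for (r4,c6).
row 5 has {C,D,F}; column 1 has {A,C,E,F} — only B is left for (r5,c1).
row 5 has {B,C,D,F}; column 4 has {A,B} — only E is left for (r5,c4).
row 6 has {A}; column 1 has {A,B,C,E,F} — only D is left for (r6,c1).
row 6 has {A,D}; column 6 has {A,C,D,E,F} — only B is left for (r6,c6).
row 1 has {A,D,F}; column 4 has {A,B,E} — only C is left for (r1,c4).
row 3 has {E,F}; column 4 has {A,B,C,E} — only D is left for (r3,c4).
row 4 has {A,B,C,D}; column 5 has {F} — only E is left for (r4,c5).
row 5 has {B,C,D,E,F}; column 3 has {B,D} — only A is left for (r5,c3).
row 6 has {A,B,D}; column 5 has {E,F} — only C is left for (r6,c5).
row 1 has {A,C,D,F}; column 3 has {A,B,D} — only E is left for (r1,c3).
row 1 has {A,C,D,E,F}; column 5 has {C,E,F} — only B is left for (r1,c5).
row 2 has {A,B,E}; column 4 has {A,B,C,D,E} — only F is left for (r2,c4).
row 2 has {A,B,E,F}; column 5 has {B,C,E,F} — only D is left for (r2,c5).
row 3 has {D,E,F}; column 3 has {A,B,D,E} — only C is left for (r3,c3).
row 3 has {C,D,E,F}; column 5 has {B,C,D,E,F} — only A is left for (r3,c5).
row 4 has {A,B,C,D,E}; column 2 has {A,D} — only F is left for (r4,c2).
row 6 has {A,B,C,D}; column 2 has {A,D,F} — only E is left for (r6,c2).
row 6 has {A,B,C,D,E}; column 3 has {A,B,C,D,E} — only F is left for (r6,c3).
row 2 has {A,B,D,E,F}; column 2 has {A,D,E,F} — only C is left for (r2,c2).
row 3 has {A,C,D,E,F}; column 2 has {A,C,D,E,F} — only B is left for (r3,c2).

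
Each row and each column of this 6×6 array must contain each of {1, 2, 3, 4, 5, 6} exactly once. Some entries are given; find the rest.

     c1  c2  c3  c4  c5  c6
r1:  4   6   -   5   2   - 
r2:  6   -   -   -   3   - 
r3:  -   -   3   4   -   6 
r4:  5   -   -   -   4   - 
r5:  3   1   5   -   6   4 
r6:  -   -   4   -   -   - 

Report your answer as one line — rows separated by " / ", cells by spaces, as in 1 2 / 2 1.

4 6 1 5 2 3 / 6 4 2 1 3 5 / 2 5 3 4 1 6 / 5 2 6 3 4 1 / 3 1 5 2 6 4 / 1 3 4 6 5 2

(r1,c3) = 1
(r1,c6) = 3
(r2,c3) = 2
(r2,c4) = 1
(r2,c6) = 5
(r4,c3) = 6
(r5,c4) = 2
(r2,c2) = 4
(r4,c4) = 3
(r6,c4) = 6
(r4,c2) = 2
(r4,c6) = 1
(r6,c6) = 2
(r3,c2) = 5
(r3,c5) = 1
(r6,c1) = 1
(r6,c2) = 3
(r6,c5) = 5
(r3,c1) = 2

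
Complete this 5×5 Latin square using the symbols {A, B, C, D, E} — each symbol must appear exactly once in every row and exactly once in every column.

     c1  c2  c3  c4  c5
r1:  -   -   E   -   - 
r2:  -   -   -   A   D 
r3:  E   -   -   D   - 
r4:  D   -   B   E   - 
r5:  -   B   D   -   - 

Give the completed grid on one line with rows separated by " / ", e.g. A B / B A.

(r2,c3) = C
(r3,c3) = A
(r5,c4) = C
(r1,c4) = B
(r2,c1) = B
(r2,c2) = E
(r3,c2) = C
(r3,c5) = B
(r4,c2) = A
(r4,c5) = C
(r5,c1) = A
(r5,c5) = E
(r1,c1) = C
(r1,c2) = D
(r1,c5) = A

C D E B A / B E C A D / E C A D B / D A B E C / A B D C E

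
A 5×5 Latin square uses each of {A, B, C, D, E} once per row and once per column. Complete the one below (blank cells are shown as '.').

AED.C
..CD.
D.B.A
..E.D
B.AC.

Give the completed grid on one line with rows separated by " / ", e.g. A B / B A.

A E D B C / E A C D B / D C B E A / C B E A D / B D A C E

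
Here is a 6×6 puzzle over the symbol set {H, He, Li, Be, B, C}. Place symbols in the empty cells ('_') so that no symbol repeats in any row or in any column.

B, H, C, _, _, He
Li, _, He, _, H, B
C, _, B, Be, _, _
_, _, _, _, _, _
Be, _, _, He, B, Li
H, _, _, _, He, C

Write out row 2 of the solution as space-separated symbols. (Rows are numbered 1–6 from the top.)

Li Be He C H B

Cell (r1,c4): row 1 has {H,He,B,C}; column 4 has {He,Be} → Li.
Cell (r1,c5): row 1 has {H,He,Li,B,C}; column 5 has {H,He,B} → Be.
Cell (r2,c4): row 2 has {H,He,Li,B}; column 4 has {He,Li,Be} → C.
Cell (r3,c5): row 3 has {Be,B,C}; column 5 has {H,He,Be,B} → Li.
Cell (r3,c6): row 3 has {Li,Be,B,C}; column 6 has {He,Li,B,C} → H.
Cell (r4,c1): row 4 is empty so far; column 1 has {H,Li,Be,B,C} → He.
Cell (r4,c5): row 4 has {He}; column 5 has {H,He,Li,Be,B} → C.
Cell (r4,c6): row 4 has {He,C}; column 6 has {H,He,Li,B,C} → Be.
Cell (r5,c2): row 5 has {He,Li,Be,B}; column 2 has {H} → C.
Cell (r5,c3): row 5 has {He,Li,Be,B,C}; column 3 has {He,B,C} → H.
Cell (r6,c4): row 6 has {H,He,C}; column 4 has {He,Li,Be,C} → B.
Cell (r2,c2): row 2 has {H,He,Li,B,C}; column 2 has {H,C} → Be.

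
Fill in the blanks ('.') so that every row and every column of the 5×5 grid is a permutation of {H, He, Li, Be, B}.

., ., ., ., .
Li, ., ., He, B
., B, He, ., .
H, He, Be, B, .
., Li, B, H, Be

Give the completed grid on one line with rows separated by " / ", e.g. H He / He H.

B H Li Be He / Li Be H He B / Be B He Li H / H He Be B Li / He Li B H Be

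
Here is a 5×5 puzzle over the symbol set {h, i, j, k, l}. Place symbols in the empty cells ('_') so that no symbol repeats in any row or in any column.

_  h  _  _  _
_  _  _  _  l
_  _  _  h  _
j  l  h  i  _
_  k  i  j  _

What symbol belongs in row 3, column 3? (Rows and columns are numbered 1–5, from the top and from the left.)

(r2,c4) = k
(r4,c5) = k
(r5,c5) = h
(r1,c4) = l
(r2,c3) = j
(r5,c1) = l
(r1,c3) = k
(r2,c2) = i
(r3,c2) = j
(r3,c3) = l

l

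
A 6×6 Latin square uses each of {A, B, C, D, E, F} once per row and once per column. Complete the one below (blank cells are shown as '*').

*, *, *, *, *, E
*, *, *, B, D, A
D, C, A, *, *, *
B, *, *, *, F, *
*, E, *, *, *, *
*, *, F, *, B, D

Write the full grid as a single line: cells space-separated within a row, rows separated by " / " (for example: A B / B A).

F B D C A E / E F C B D A / D C A F E B / B D E A F C / A E B D C F / C A F E B D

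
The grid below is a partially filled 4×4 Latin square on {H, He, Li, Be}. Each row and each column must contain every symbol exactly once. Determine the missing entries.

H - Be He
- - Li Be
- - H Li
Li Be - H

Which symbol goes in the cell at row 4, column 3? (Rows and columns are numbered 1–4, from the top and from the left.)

He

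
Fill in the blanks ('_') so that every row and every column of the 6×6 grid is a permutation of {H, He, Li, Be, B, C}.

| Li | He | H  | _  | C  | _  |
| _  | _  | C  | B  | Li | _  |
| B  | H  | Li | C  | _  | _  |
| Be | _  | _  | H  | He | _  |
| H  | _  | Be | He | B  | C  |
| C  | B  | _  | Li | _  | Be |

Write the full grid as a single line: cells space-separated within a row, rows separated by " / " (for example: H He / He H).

Li He H Be C B / He Be C B Li H / B H Li C Be He / Be C B H He Li / H Li Be He B C / C B He Li H Be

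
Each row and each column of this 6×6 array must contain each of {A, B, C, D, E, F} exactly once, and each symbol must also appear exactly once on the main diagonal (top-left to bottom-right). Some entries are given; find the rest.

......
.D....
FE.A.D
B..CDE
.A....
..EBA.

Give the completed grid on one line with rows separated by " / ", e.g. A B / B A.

(r3,c3) = B
(r3,c5) = C
(r4,c2) = F
(r4,c3) = A
(r6,c2) = C
(r6,c6) = F
(r1,c2) = B
(r5,c5) = E
(r6,c1) = D
(r1,c1) = A
(r1,c5) = F
(r1,c6) = C
(r2,c5) = B
(r2,c6) = A
(r5,c1) = C
(r5,c6) = B
(r1,c3) = D
(r1,c4) = E
(r2,c1) = E
(r2,c4) = F
(r5,c3) = F
(r5,c4) = D
(r2,c3) = C

A B D E F C / E D C F B A / F E B A C D / B F A C D E / C A F D E B / D C E B A F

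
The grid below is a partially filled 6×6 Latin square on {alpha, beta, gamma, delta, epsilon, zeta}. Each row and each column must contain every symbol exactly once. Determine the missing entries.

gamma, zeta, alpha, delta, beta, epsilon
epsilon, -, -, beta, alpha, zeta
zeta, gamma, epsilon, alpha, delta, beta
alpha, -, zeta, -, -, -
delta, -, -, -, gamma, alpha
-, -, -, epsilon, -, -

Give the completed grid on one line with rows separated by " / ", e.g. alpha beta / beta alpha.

gamma zeta alpha delta beta epsilon / epsilon delta gamma beta alpha zeta / zeta gamma epsilon alpha delta beta / alpha beta zeta gamma epsilon delta / delta epsilon beta zeta gamma alpha / beta alpha delta epsilon zeta gamma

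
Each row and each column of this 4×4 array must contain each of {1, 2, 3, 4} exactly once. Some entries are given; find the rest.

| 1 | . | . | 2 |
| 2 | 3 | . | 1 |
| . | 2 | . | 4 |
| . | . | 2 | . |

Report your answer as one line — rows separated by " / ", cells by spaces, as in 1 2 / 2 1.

1 4 3 2 / 2 3 4 1 / 3 2 1 4 / 4 1 2 3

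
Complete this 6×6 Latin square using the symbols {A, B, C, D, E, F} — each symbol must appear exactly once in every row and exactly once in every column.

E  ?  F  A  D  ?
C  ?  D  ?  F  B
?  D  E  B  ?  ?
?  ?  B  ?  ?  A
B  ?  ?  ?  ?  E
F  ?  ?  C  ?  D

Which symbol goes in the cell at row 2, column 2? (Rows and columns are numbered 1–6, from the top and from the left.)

A

Cell (r1,c6): row 1 has {A,D,E,F}; column 6 has {A,B,D,E} → C.
Cell (r2,c4): row 2 has {B,C,D,F}; column 4 has {A,B,C} → E.
Cell (r3,c1): row 3 has {B,D,E}; column 1 has {B,C,E,F} → A.
Cell (r3,c5): row 3 has {A,B,D,E}; column 5 has {D,F} → C.
Cell (r3,c6): row 3 has {A,B,C,D,E}; column 6 has {A,B,C,D,E} → F.
Cell (r4,c1): row 4 has {A,B}; column 1 has {A,B,C,E,F} → D.
Cell (r4,c4): row 4 has {A,B,D}; column 4 has {A,B,C,E} → F.
Cell (r4,c5): row 4 has {A,B,D,F}; column 5 has {C,D,F} → E.
Cell (r5,c4): row 5 has {B,E}; column 4 has {A,B,C,E,F} → D.
Cell (r5,c5): row 5 has {B,D,E}; column 5 has {C,D,E,F} → A.
Cell (r6,c3): row 6 has {C,D,F}; column 3 has {B,D,E,F} → A.
Cell (r6,c5): row 6 has {A,C,D,F}; column 5 has {A,C,D,E,F} → B.
Cell (r1,c2): row 1 has {A,C,D,E,F}; column 2 has {D} → B.
Cell (r2,c2): row 2 has {B,C,D,E,F}; column 2 has {B,D} → A.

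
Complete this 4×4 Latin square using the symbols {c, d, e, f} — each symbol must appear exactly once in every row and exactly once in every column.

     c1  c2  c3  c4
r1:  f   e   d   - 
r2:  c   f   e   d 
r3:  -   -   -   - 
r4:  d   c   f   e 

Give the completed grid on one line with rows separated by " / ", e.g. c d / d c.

f e d c / c f e d / e d c f / d c f e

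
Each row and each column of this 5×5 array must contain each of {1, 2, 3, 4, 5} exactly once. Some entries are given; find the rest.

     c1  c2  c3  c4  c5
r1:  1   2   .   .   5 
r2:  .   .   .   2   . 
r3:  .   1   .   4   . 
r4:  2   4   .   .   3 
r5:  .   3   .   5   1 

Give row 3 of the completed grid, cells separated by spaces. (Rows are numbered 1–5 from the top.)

(r1,c4) = 3
(r2,c2) = 5
(r2,c5) = 4
(r3,c5) = 2
(r4,c4) = 1
(r5,c1) = 4
(r5,c3) = 2
(r1,c3) = 4
(r2,c1) = 3
(r2,c3) = 1
(r3,c1) = 5
(r3,c3) = 3

5 1 3 4 2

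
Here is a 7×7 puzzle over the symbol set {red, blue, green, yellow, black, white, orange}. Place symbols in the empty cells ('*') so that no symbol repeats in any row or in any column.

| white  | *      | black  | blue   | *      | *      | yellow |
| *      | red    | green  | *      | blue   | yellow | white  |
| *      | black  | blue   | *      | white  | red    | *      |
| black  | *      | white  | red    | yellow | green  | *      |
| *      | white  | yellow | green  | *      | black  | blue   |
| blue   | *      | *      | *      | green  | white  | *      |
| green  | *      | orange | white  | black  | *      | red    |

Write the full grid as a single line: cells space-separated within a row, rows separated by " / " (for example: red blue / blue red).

white green black blue red orange yellow / orange red green black blue yellow white / yellow black blue orange white red green / black blue white red yellow green orange / red white yellow green orange black blue / blue orange red yellow green white black / green yellow orange white black blue red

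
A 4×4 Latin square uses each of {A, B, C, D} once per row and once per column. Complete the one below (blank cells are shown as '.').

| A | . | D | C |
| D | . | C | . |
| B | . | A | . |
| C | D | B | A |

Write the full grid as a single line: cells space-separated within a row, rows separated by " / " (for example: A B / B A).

(r1,c2) = B
(r2,c2) = A
(r2,c4) = B
(r3,c2) = C
(r3,c4) = D

A B D C / D A C B / B C A D / C D B A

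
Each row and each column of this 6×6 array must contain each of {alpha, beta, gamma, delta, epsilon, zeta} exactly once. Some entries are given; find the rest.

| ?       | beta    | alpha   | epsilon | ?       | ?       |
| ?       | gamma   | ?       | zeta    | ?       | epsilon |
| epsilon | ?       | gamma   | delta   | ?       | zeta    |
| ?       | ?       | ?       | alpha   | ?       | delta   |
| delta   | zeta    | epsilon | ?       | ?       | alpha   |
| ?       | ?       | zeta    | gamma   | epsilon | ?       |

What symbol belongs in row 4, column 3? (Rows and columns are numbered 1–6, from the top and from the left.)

beta

(r1,c6): row 1 has {alpha,beta,epsilon}; column 6 has {alpha,delta,epsilon,zeta}, so it must be gamma.
(r3,c2): row 3 has {gamma,delta,epsilon,zeta}; column 2 has {beta,gamma,zeta}, so it must be alpha.
(r3,c5): row 3 has {alpha,gamma,delta,epsilon,zeta}; column 5 has {epsilon}, so it must be beta.
(r4,c2): row 4 has {alpha,delta}; column 2 has {alpha,beta,gamma,zeta}, so it must be epsilon.
(r4,c3): row 4 has {alpha,delta,epsilon}; column 3 has {alpha,gamma,epsilon,zeta}, so it must be beta.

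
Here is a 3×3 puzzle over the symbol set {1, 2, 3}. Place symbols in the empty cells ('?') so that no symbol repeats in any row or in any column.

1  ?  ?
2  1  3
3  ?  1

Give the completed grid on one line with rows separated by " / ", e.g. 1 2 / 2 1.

(r1,c3) = 2
(r3,c2) = 2
(r1,c2) = 3

1 3 2 / 2 1 3 / 3 2 1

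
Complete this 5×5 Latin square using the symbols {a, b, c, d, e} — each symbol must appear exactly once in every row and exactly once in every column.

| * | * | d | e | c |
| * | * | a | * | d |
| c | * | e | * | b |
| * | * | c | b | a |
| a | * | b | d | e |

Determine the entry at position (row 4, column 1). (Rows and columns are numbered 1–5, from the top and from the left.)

At row 1, column 1: row 1 has {c,d,e}; column 1 has {a,c}; that leaves b.
At row 1, column 2: row 1 has {b,c,d,e}; column 2 is empty so far; that leaves a.
At row 2, column 1: row 2 has {a,d}; column 1 has {a,b,c}; that leaves e.
At row 2, column 4: row 2 has {a,d,e}; column 4 has {b,d,e}; that leaves c.
At row 3, column 2: row 3 has {b,c,e}; column 2 has {a}; that leaves d.
At row 3, column 4: row 3 has {b,c,d,e}; column 4 has {b,c,d,e}; that leaves a.
At row 4, column 1: row 4 has {a,b,c}; column 1 has {a,b,c,e}; that leaves d.

d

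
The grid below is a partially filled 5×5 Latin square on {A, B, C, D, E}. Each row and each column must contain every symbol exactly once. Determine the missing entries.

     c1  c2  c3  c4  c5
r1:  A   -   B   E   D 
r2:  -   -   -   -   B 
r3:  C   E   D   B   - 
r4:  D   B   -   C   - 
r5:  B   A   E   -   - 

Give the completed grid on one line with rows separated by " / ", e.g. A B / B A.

At row 1, column 2: row 1 has {A,B,D,E}; column 2 has {A,B,E}; that leaves C.
At row 2, column 1: row 2 has {B}; column 1 has {A,B,C,D}; that leaves E.
At row 2, column 2: row 2 has {B,E}; column 2 has {A,B,C,E}; that leaves D.
At row 2, column 4: row 2 has {B,D,E}; column 4 has {B,C,E}; that leaves A.
At row 3, column 5: row 3 has {B,C,D,E}; column 5 has {B,D}; that leaves A.
At row 4, column 3: row 4 has {B,C,D}; column 3 has {B,D,E}; that leaves A.
At row 4, column 5: row 4 has {A,B,C,D}; column 5 has {A,B,D}; that leaves E.
At row 5, column 4: row 5 has {A,B,E}; column 4 has {A,B,C,E}; that leaves D.
At row 5, column 5: row 5 has {A,B,D,E}; column 5 has {A,B,D,E}; that leaves C.
At row 2, column 3: row 2 has {A,B,D,E}; column 3 has {A,B,D,E}; that leaves C.

A C B E D / E D C A B / C E D B A / D B A C E / B A E D C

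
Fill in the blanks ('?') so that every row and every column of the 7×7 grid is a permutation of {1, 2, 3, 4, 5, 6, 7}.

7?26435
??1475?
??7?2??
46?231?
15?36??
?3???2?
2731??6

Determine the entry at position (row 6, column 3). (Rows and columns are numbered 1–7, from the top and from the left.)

6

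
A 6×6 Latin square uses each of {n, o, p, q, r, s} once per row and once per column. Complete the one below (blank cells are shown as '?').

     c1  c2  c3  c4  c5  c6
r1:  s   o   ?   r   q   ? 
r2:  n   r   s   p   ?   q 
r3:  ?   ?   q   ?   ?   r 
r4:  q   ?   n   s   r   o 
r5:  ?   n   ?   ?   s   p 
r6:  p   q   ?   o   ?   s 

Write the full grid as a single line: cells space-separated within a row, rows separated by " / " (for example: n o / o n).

At row 1, column 3: row 1 has {o,q,r,s}; column 3 has {n,q,s}; that leaves p.
At row 1, column 6: row 1 has {o,p,q,r,s}; column 6 has {o,p,q,r,s}; that leaves n.
At row 2, column 5: row 2 has {n,p,q,r,s}; column 5 has {q,r,s}; that leaves o.
At row 3, column 1: row 3 has {q,r}; column 1 has {n,p,q,s}; that leaves o.
At row 3, column 4: row 3 has {o,q,r}; column 4 has {o,p,r,s}; that leaves n.
At row 3, column 5: row 3 has {n,o,q,r}; column 5 has {o,q,r,s}; that leaves p.
At row 4, column 2: row 4 has {n,o,q,r,s}; column 2 has {n,o,q,r}; that leaves p.
At row 5, column 1: row 5 has {n,p,s}; column 1 has {n,o,p,q,s}; that leaves r.
At row 5, column 3: row 5 has {n,p,r,s}; column 3 has {n,p,q,s}; that leaves o.
At row 5, column 4: row 5 has {n,o,p,r,s}; column 4 has {n,o,p,r,s}; that leaves q.
At row 6, column 3: row 6 has {o,p,q,s}; column 3 has {n,o,p,q,s}; that leaves r.
At row 6, column 5: row 6 has {o,p,q,r,s}; column 5 has {o,p,q,r,s}; that leaves n.
At row 3, column 2: row 3 has {n,o,p,q,r}; column 2 has {n,o,p,q,r}; that leaves s.

s o p r q n / n r s p o q / o s q n p r / q p n s r o / r n o q s p / p q r o n s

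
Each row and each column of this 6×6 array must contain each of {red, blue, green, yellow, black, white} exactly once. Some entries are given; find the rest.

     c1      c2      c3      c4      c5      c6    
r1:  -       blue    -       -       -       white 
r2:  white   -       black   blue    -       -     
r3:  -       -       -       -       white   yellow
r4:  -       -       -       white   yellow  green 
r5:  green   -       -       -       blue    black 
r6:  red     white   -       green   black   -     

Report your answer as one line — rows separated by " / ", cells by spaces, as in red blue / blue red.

Cell (r2,c6): row 2 has {blue,black,white}; column 6 has {green,yellow,black,white} → red.
Cell (r6,c6): row 6 has {red,green,black,white}; column 6 has {red,green,yellow,black,white} → blue.
Cell (r2,c5): row 2 has {red,blue,black,white}; column 5 has {blue,yellow,black,white} → green.
Cell (r6,c3): row 6 has {red,blue,green,black,white}; column 3 has {black} → yellow.
Cell (r1,c5): row 1 has {blue,white}; column 5 has {blue,green,yellow,black,white} → red.
Cell (r2,c2): row 2 has {red,blue,green,black,white}; column 2 has {blue,white} → yellow.
Cell (r5,c2): row 5 has {blue,green,black}; column 2 has {blue,yellow,white} → red.
Cell (r5,c3): row 5 has {red,blue,green,black}; column 3 has {yellow,black} → white.
Cell (r5,c4): row 5 has {red,blue,green,black,white}; column 4 has {blue,green,white} → yellow.
Cell (r1,c3): row 1 has {red,blue,white}; column 3 has {yellow,black,white} → green.
Cell (r1,c4): row 1 has {red,blue,green,white}; column 4 has {blue,green,yellow,white} → black.
Cell (r3,c4): row 3 has {yellow,white}; column 4 has {blue,green,yellow,black,white} → red.
Cell (r4,c2): row 4 has {green,yellow,white}; column 2 has {red,blue,yellow,white} → black.
Cell (r1,c1): row 1 has {red,blue,green,black,white}; column 1 has {red,green,white} → yellow.
Cell (r3,c2): row 3 has {red,yellow,white}; column 2 has {red,blue,yellow,black,white} → green.
Cell (r3,c3): row 3 has {red,green,yellow,white}; column 3 has {green,yellow,black,white} → blue.
Cell (r4,c1): row 4 has {green,yellow,black,white}; column 1 has {red,green,yellow,white} → blue.
Cell (r4,c3): row 4 has {blue,green,yellow,black,white}; column 3 has {blue,green,yellow,black,white} → red.
Cell (r3,c1): row 3 has {red,blue,green,yellow,white}; column 1 has {red,blue,green,yellow,white} → black.

yellow blue green black red white / white yellow black blue green red / black green blue red white yellow / blue black red white yellow green / green red white yellow blue black / red white yellow green black blue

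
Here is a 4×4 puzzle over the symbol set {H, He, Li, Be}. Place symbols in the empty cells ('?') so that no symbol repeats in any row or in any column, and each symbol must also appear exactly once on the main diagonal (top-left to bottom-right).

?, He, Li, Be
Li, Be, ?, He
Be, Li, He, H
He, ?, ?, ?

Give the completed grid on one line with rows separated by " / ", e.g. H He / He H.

H He Li Be / Li Be H He / Be Li He H / He H Be Li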